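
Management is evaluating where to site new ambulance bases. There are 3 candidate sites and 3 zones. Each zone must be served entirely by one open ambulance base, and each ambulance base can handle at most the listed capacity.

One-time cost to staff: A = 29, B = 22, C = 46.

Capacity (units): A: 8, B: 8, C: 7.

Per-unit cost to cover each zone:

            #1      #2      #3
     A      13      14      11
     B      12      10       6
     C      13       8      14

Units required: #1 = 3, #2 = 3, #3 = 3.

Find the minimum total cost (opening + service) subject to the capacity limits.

Minimum total cost: 138

Open {A, B}: #1→A 13·3=39, #2→B 10·3=30, #3→B 6·3=18.
Loads: A carries 3/8, B carries 6/8. Service 87; fixed 51; total 138.
Next best feasible plan costs 146.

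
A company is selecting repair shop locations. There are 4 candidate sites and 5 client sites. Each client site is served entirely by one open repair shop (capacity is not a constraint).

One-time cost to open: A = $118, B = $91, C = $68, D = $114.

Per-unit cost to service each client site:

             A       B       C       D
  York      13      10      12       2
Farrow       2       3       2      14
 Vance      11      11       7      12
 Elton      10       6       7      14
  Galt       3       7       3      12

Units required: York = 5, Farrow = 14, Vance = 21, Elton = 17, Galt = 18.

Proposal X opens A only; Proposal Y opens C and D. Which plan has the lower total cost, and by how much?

Proposal Y is cheaper by 126.

Proposal X: {A}: York→A 13·5=65, Farrow→A 2·14=28, Vance→A 11·21=231, Elton→A 10·17=170, Galt→A 3·18=54. Service 548; fixed 118; total 666.
Proposal Y: {C, D}: York→D 2·5=10, Farrow→C 2·14=28, Vance→C 7·21=147, Elton→C 7·17=119, Galt→C 3·18=54. Service 358; fixed 182; total 540.
Difference: |666 − 540| = 126.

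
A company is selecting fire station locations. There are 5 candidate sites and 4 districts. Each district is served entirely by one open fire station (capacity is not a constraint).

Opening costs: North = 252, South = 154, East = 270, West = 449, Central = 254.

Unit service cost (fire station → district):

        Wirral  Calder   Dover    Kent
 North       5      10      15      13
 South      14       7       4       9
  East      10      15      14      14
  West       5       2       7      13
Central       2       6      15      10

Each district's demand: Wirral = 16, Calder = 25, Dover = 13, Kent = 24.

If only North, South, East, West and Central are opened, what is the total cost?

Each district is assigned to its cheapest site among the open ones.
{North, South, East, West, Central}: Wirral→Central 2·16=32, Calder→West 2·25=50, Dover→South 4·13=52, Kent→South 9·24=216. Service 350; fixed 1379; total 1729.

Total cost: 1729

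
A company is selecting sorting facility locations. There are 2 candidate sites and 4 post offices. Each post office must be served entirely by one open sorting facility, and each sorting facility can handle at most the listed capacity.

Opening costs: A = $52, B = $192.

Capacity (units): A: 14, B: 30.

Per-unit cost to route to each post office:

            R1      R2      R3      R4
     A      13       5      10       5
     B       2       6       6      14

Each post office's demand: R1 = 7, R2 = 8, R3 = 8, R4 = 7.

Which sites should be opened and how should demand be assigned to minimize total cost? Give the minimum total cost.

Open {A, B}: R1→B 2·7=14, R2→B 6·8=48, R3→B 6·8=48, R4→A 5·7=35.
Loads: A carries 7/14, B carries 23/30. Service 145; fixed 244; total 389.
Next best feasible plan costs 400.

Minimum total cost: 389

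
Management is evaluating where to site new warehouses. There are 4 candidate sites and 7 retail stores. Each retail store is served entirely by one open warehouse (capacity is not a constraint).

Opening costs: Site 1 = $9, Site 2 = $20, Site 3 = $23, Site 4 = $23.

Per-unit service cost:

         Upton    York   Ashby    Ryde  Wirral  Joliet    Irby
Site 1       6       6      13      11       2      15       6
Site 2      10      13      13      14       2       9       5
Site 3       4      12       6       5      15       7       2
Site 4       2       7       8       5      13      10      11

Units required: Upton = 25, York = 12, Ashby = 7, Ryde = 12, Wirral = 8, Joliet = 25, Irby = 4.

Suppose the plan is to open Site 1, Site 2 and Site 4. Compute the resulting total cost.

Each retail store is assigned to its cheapest site among the open ones.
{Site 1, Site 2, Site 4}: Upton→Site 4 2·25=50, York→Site 1 6·12=72, Ashby→Site 4 8·7=56, Ryde→Site 4 5·12=60, Wirral→Site 1 2·8=16, Joliet→Site 2 9·25=225, Irby→Site 2 5·4=20. Service 499; fixed 52; total 551.

Total cost: 551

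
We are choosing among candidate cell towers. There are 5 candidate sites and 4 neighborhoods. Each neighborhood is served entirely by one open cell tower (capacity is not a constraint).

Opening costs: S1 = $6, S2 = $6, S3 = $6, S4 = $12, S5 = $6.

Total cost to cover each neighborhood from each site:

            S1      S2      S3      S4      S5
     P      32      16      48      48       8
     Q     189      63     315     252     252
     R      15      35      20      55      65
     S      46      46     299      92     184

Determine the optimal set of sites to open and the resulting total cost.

Open S1, S2 and S5; minimum total cost 150.

For any fixed open set, each neighborhood goes to its cheapest open site; total = fixed + service.
{S1, S2, S5}: P→S5 8, Q→S2 63, R→S1 15, S→S1 46. Service 132; fixed 18; total 150.
{S1, S2}: P→S2 16, Q→S2 63, R→S1 15, S→S1 46. Service 140; fixed 12; total 152.
{S2, S3, S5}: P→S5 8, Q→S2 63, R→S3 20, S→S2 46. Service 137; fixed 18; total 155.
{S1, S2, S3, S4, S5}: P→S5 8, Q→S2 63, R→S1 15, S→S1 46. Service 132; fixed 36; total 168.
No other subset beats 150.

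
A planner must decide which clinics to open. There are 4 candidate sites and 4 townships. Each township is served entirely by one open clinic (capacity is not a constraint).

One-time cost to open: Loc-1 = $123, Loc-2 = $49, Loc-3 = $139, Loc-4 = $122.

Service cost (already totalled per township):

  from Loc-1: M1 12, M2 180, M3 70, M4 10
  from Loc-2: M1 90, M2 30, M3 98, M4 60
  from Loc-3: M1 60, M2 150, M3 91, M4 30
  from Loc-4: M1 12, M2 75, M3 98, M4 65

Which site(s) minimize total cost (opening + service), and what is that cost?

Open Loc-1 and Loc-2; minimum total cost 294.

For any fixed open set, each township goes to its cheapest open site; total = fixed + service.
{Loc-1, Loc-2}: M1→Loc-1 12, M2→Loc-2 30, M3→Loc-1 70, M4→Loc-1 10. Service 122; fixed 172; total 294.
{Loc-2}: service 278 + fixed 49 = 327
{Loc-2, Loc-4}: M1→Loc-4 12, M2→Loc-2 30, M3→Loc-2 98, M4→Loc-2 60. Service 200; fixed 171; total 371.
{Loc-1, Loc-2, Loc-3, Loc-4}: service 122 + fixed 433 = 555
No other subset beats 294.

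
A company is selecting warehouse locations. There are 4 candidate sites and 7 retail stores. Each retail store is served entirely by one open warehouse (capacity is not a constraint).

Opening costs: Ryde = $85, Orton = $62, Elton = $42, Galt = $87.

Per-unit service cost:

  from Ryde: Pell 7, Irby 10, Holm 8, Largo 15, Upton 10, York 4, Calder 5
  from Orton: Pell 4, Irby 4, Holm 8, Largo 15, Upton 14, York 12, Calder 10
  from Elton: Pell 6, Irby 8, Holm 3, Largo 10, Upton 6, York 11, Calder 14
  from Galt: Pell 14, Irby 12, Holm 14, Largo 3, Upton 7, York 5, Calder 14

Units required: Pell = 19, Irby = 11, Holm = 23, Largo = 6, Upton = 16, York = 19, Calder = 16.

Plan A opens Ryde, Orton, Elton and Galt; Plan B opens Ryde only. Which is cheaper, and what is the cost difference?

Plan A is cheaper by 183.

Plan A: {Ryde, Orton, Elton, Galt}: Pell→Orton 4·19=76, Irby→Orton 4·11=44, Holm→Elton 3·23=69, Largo→Galt 3·6=18, Upton→Elton 6·16=96, York→Ryde 4·19=76, Calder→Ryde 5·16=80. Service 459; fixed 276; total 735.
Plan B: {Ryde}: Pell→Ryde 7·19=133, Irby→Ryde 10·11=110, Holm→Ryde 8·23=184, Largo→Ryde 15·6=90, Upton→Ryde 10·16=160, York→Ryde 4·19=76, Calder→Ryde 5·16=80. Service 833; fixed 85; total 918.
Difference: |735 − 918| = 183.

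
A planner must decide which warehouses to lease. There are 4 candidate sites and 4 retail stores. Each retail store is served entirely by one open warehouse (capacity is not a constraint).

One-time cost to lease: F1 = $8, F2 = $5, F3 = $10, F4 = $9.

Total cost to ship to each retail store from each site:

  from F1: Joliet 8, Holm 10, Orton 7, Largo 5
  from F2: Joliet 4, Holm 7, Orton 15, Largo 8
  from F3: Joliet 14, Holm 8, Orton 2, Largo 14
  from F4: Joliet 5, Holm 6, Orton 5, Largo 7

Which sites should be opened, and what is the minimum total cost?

Open F4 only; minimum total cost 32.

For any fixed open set, each retail store goes to its cheapest open site; total = fixed + service.
{F4}: Joliet→F4 5, Holm→F4 6, Orton→F4 5, Largo→F4 7. Service 23; fixed 9; total 32.
{F1, F2}: Joliet→F2 4, Holm→F2 7, Orton→F1 7, Largo→F1 5. Service 23; fixed 13; total 36.
{F2, F3}: service 21 + fixed 15 = 36
{F1, F2, F3, F4}: service 17 + fixed 32 = 49
No other subset beats 32.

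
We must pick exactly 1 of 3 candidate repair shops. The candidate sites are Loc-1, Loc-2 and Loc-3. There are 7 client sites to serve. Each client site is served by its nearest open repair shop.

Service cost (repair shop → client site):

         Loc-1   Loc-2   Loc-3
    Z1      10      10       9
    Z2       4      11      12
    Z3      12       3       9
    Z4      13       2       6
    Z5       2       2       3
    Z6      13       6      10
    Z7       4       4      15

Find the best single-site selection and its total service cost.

With exactly 1 open, each client site uses its cheapest among the chosen.
{Loc-2}: Z1→Loc-2 10, Z2→Loc-2 11, Z3→Loc-2 3, Z4→Loc-2 2, Z5→Loc-2 2, Z6→Loc-2 6, Z7→Loc-2 4. Service cost 38.
{Loc-1}: service cost 58
{Loc-3}: service cost 64
Among all 3 size-1 choices, {Loc-2} is lowest.

Choose Loc-2 only; total service cost 38.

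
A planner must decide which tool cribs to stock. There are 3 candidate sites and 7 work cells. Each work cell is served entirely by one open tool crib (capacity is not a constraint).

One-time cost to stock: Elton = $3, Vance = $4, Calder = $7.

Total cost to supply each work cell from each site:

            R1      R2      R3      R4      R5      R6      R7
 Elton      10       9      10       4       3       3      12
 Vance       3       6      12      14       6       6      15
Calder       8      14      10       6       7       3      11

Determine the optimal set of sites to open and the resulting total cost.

Open Elton and Vance; minimum total cost 48.

For any fixed open set, each work cell goes to its cheapest open site; total = fixed + service.
{Elton, Vance}: R1→Vance 3, R2→Vance 6, R3→Elton 10, R4→Elton 4, R5→Elton 3, R6→Elton 3, R7→Elton 12. Service 41; fixed 7; total 48.
{Elton}: R1→Elton 10, R2→Elton 9, R3→Elton 10, R4→Elton 4, R5→Elton 3, R6→Elton 3, R7→Elton 12. Service 51; fixed 3; total 54.
{Elton, Vance, Calder}: service 40 + fixed 14 = 54
No other subset beats 48.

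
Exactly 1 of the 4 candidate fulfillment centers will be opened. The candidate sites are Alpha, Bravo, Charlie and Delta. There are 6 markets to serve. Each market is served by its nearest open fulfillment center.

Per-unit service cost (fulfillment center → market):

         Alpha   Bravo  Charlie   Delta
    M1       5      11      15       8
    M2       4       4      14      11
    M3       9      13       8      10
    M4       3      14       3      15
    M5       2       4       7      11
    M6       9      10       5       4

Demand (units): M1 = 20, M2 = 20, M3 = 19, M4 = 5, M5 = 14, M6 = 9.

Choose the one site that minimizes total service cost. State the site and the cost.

With exactly 1 open, each market uses its cheapest among the chosen.
{Alpha}: M1→Alpha 5·20=100, M2→Alpha 4·20=80, M3→Alpha 9·19=171, M4→Alpha 3·5=15, M5→Alpha 2·14=28, M6→Alpha 9·9=81. Service cost 475.
{Bravo}: service cost 763
{Delta}: service cost 835
Among all 4 size-1 choices, {Alpha} is lowest.

Choose Alpha only; total service cost 475.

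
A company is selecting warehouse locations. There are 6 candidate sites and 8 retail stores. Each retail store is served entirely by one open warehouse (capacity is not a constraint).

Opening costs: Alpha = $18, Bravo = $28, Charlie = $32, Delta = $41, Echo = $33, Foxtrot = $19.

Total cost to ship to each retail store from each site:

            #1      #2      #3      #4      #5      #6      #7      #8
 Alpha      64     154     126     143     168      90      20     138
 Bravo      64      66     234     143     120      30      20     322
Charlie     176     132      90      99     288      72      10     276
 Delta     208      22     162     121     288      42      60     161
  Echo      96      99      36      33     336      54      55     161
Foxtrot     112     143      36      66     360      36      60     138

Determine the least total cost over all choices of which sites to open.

For any fixed open set, each retail store goes to its cheapest open site; total = fixed + service.
{Alpha, Bravo, Delta, Echo}: #1→Alpha 64, #2→Delta 22, #3→Echo 36, #4→Echo 33, #5→Bravo 120, #6→Bravo 30, #7→Alpha 20, #8→Alpha 138. Service 463; fixed 120; total 583.
{Bravo, Delta, Echo, Foxtrot}: #1→Bravo 64, #2→Delta 22, #3→Echo 36, #4→Echo 33, #5→Bravo 120, #6→Bravo 30, #7→Bravo 20, #8→Foxtrot 138. Service 463; fixed 121; total 584.
{Bravo, Delta, Foxtrot}: service 496 + fixed 88 = 584
{Alpha, Bravo, Charlie, Delta, Echo, Foxtrot}: service 453 + fixed 171 = 624
No other subset beats 583.

Minimum total cost: 583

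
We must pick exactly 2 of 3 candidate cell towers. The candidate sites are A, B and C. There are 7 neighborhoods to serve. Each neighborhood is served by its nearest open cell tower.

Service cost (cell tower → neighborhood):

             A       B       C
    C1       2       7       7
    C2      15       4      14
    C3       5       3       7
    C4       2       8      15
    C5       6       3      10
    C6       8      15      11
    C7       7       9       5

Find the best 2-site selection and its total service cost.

With exactly 2 open, each neighborhood uses its cheapest among the chosen.
{A, B}: C1→A 2, C2→B 4, C3→B 3, C4→A 2, C5→B 3, C6→A 8, C7→A 7. Service cost 29.
{B, C}: service cost 41
{A, C}: service cost 42
Among all 3 size-2 choices, {A, B} is lowest.

Choose A and B; total service cost 29.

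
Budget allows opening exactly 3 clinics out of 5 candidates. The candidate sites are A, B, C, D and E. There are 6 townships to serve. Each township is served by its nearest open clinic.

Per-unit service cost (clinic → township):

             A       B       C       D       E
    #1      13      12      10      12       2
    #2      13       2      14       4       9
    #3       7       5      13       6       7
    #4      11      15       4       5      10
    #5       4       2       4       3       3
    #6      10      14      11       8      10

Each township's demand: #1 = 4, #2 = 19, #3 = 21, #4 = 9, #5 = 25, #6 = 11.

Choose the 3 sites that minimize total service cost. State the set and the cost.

With exactly 3 open, each township uses its cheapest among the chosen.
{B, D, E}: #1→E 2·4=8, #2→B 2·19=38, #3→B 5·21=105, #4→D 5·9=45, #5→B 2·25=50, #6→D 8·11=88. Service cost 334.
{B, C, E}: service cost 347
{B, C, D}: service cost 357
Among all 10 size-3 choices, {B, D, E} is lowest.

Choose B, D and E; total service cost 334.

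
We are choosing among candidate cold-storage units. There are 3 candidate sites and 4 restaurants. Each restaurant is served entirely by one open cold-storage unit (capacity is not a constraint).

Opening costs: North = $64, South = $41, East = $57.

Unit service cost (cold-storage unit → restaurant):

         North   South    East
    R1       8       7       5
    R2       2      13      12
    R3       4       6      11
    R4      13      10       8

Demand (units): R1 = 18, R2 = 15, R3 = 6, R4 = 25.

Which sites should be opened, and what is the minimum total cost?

For any fixed open set, each restaurant goes to its cheapest open site; total = fixed + service.
{North, East}: R1→East 5·18=90, R2→North 2·15=30, R3→North 4·6=24, R4→East 8·25=200. Service 344; fixed 121; total 465.
{North, South, East}: service 344 + fixed 162 = 506
{North, South}: service 430 + fixed 105 = 535
{South}: R1→South 7·18=126, R2→South 13·15=195, R3→South 6·6=36, R4→South 10·25=250. Service 607; fixed 41; total 648.
(All 7 nonempty subsets were checked; North and East is lowest.)

Open North and East; minimum total cost 465.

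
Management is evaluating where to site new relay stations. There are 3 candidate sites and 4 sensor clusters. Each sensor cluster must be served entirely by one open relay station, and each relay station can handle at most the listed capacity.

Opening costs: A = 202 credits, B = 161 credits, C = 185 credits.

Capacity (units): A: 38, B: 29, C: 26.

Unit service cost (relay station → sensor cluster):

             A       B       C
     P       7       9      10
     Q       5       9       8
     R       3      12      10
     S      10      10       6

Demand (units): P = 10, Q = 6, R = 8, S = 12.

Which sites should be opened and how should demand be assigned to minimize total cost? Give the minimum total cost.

Open {A}: P→A 7·10=70, Q→A 5·6=30, R→A 3·8=24, S→A 10·12=120.
Loads: A carries 36/38. Service 244; fixed 202; total 446.
Next best feasible plan costs 583.

Minimum total cost: 446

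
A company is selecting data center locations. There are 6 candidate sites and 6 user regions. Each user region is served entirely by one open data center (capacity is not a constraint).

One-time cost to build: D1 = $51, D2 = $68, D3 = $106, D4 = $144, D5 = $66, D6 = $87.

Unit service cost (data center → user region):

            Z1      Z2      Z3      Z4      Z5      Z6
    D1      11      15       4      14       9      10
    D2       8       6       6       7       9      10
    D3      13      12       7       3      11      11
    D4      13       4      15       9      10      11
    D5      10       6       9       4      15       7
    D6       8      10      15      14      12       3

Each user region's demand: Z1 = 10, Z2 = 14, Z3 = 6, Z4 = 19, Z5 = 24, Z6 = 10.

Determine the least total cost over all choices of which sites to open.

Minimum total cost: 687

For any fixed open set, each user region goes to its cheapest open site; total = fixed + service.
{D1, D5}: Z1→D5 10·10=100, Z2→D5 6·14=84, Z3→D1 4·6=24, Z4→D5 4·19=76, Z5→D1 9·24=216, Z6→D5 7·10=70. Service 570; fixed 117; total 687.
{D2, D5}: service 562 + fixed 134 = 696
{D1, D5, D6}: Z1→D6 8·10=80, Z2→D5 6·14=84, Z3→D1 4·6=24, Z4→D5 4·19=76, Z5→D1 9·24=216, Z6→D6 3·10=30. Service 510; fixed 204; total 714.
{D1, D2, D3, D4, D5, D6}: Z1→D2 8·10=80, Z2→D4 4·14=56, Z3→D1 4·6=24, Z4→D3 3·19=57, Z5→D1 9·24=216, Z6→D6 3·10=30. Service 463; fixed 522; total 985.
No other subset beats 687.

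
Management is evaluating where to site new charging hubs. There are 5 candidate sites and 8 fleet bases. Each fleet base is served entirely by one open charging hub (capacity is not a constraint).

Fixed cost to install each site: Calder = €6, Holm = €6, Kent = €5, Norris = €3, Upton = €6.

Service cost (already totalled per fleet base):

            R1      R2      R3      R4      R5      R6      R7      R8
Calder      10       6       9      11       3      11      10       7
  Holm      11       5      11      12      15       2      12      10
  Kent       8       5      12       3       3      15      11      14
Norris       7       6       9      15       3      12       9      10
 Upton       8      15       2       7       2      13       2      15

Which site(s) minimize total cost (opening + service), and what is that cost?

For any fixed open set, each fleet base goes to its cheapest open site; total = fixed + service.
{Holm, Upton}: R1→Upton 8, R2→Holm 5, R3→Upton 2, R4→Upton 7, R5→Upton 2, R6→Holm 2, R7→Upton 2, R8→Holm 10. Service 38; fixed 12; total 50.
{Holm, Kent, Upton}: service 34 + fixed 17 = 51
{Holm, Norris, Upton}: service 37 + fixed 15 = 52
{Calder, Holm, Kent, Norris, Upton}: R1→Norris 7, R2→Holm 5, R3→Upton 2, R4→Kent 3, R5→Upton 2, R6→Holm 2, R7→Upton 2, R8→Calder 7. Service 30; fixed 26; total 56.
No other subset beats 50.

Open Holm and Upton; minimum total cost 50.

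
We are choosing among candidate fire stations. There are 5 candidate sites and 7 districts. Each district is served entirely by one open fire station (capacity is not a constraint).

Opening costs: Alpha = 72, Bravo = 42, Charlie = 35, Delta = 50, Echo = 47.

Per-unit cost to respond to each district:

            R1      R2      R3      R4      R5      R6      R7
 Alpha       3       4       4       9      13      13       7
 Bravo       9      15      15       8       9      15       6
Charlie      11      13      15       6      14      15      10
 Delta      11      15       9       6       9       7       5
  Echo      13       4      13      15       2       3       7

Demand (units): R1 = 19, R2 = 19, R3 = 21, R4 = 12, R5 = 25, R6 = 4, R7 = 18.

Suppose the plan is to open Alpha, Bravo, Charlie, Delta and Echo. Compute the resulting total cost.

Total cost: 687

Each district is assigned to its cheapest site among the open ones.
{Alpha, Bravo, Charlie, Delta, Echo}: R1→Alpha 3·19=57, R2→Alpha 4·19=76, R3→Alpha 4·21=84, R4→Charlie 6·12=72, R5→Echo 2·25=50, R6→Echo 3·4=12, R7→Delta 5·18=90. Service 441; fixed 246; total 687.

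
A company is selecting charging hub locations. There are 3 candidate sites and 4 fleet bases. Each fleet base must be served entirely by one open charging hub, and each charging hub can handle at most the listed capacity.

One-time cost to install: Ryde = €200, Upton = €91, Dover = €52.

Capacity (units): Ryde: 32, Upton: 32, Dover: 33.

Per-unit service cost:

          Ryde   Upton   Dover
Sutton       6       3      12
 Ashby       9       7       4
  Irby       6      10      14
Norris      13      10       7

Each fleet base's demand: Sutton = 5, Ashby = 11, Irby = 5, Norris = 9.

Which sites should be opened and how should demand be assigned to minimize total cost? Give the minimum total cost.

Minimum total cost: 289

Open {Dover}: Sutton→Dover 12·5=60, Ashby→Dover 4·11=44, Irby→Dover 14·5=70, Norris→Dover 7·9=63.
Loads: Dover carries 30/33. Service 237; fixed 52; total 289.
Next best feasible plan costs 315.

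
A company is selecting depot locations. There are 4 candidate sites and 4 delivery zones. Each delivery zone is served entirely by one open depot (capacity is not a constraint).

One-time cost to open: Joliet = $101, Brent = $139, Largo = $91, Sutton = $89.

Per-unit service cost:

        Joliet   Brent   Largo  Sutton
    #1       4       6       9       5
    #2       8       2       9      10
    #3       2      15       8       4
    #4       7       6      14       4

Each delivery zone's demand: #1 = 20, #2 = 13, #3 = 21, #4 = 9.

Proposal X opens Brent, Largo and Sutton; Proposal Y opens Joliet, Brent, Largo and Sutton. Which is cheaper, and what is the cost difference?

Proposal X: {Brent, Largo, Sutton}: #1→Sutton 5·20=100, #2→Brent 2·13=26, #3→Sutton 4·21=84, #4→Sutton 4·9=36. Service 246; fixed 319; total 565.
Proposal Y: {Joliet, Brent, Largo, Sutton}: #1→Joliet 4·20=80, #2→Brent 2·13=26, #3→Joliet 2·21=42, #4→Sutton 4·9=36. Service 184; fixed 420; total 604.
Difference: |565 − 604| = 39.

Proposal X is cheaper by 39.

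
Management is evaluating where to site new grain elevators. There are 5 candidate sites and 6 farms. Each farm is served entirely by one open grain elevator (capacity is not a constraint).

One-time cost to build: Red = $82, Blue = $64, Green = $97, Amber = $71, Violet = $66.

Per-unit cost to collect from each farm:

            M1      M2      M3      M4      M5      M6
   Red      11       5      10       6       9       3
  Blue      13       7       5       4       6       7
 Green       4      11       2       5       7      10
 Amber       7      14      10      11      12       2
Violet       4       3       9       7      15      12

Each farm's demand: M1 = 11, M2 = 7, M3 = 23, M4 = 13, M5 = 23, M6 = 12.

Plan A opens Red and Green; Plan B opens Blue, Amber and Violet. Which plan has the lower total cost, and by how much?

Plan A: {Red, Green}: M1→Green 4·11=44, M2→Red 5·7=35, M3→Green 2·23=46, M4→Green 5·13=65, M5→Green 7·23=161, M6→Red 3·12=36. Service 387; fixed 179; total 566.
Plan B: {Blue, Amber, Violet}: M1→Violet 4·11=44, M2→Violet 3·7=21, M3→Blue 5·23=115, M4→Blue 4·13=52, M5→Blue 6·23=138, M6→Amber 2·12=24. Service 394; fixed 201; total 595.
Difference: |566 − 595| = 29.

Plan A is cheaper by 29.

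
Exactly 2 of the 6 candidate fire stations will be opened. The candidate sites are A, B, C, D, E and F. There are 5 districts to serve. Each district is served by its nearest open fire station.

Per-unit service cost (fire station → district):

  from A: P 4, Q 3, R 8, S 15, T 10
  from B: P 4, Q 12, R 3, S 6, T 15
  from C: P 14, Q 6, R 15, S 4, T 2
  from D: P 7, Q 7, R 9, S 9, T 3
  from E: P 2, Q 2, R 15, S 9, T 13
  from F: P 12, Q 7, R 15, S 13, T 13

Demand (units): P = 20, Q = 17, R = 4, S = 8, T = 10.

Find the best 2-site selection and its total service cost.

Choose C and E; total service cost 186.

With exactly 2 open, each district uses its cheapest among the chosen.
{C, E}: P→E 2·20=40, Q→E 2·17=34, R→C 15·4=60, S→C 4·8=32, T→C 2·10=20. Service cost 186.
{D, E}: service cost 212
{A, C}: service cost 215
Among all 15 size-2 choices, {C, E} is lowest.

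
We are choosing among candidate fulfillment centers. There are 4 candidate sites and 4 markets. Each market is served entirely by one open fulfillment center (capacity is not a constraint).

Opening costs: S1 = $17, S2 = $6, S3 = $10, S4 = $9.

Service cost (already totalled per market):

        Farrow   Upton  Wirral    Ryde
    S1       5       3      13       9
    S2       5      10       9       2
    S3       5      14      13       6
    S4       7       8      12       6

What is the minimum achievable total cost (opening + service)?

Minimum total cost: 32

For any fixed open set, each market goes to its cheapest open site; total = fixed + service.
{S2}: Farrow→S2 5, Upton→S2 10, Wirral→S2 9, Ryde→S2 2. Service 26; fixed 6; total 32.
{S2, S4}: service 24 + fixed 15 = 39
{S1, S2}: service 19 + fixed 23 = 42
{S1, S2, S3, S4}: Farrow→S1 5, Upton→S1 3, Wirral→S2 9, Ryde→S2 2. Service 19; fixed 42; total 61.
No other subset beats 32.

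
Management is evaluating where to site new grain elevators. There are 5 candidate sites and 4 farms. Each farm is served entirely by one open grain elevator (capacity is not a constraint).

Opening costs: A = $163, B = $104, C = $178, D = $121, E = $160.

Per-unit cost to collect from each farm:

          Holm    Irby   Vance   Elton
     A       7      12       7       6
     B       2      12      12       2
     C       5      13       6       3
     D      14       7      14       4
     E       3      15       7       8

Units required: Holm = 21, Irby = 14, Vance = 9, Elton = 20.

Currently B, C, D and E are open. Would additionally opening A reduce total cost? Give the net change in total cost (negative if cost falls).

Current service cost with {B, C, D, E}: 234.
Adding A: each farm re-picks its cheapest; new service cost 234, saving 0.
Extra fixed cost: 163. Net change = 163 − 0 = 163.
(Totals: 797 → 960.)

No — net change +163 (cost rises by 163).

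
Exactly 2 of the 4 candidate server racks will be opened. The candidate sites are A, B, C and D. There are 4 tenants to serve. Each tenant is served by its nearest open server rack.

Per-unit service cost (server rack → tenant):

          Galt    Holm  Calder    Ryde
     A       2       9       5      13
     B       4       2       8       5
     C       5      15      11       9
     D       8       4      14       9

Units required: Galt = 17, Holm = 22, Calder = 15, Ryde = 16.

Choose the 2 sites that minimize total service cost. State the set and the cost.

With exactly 2 open, each tenant uses its cheapest among the chosen.
{A, B}: Galt→A 2·17=34, Holm→B 2·22=44, Calder→A 5·15=75, Ryde→B 5·16=80. Service cost 233.
{B, C}: service cost 312
{B, D}: service cost 312
Among all 6 size-2 choices, {A, B} is lowest.

Choose A and B; total service cost 233.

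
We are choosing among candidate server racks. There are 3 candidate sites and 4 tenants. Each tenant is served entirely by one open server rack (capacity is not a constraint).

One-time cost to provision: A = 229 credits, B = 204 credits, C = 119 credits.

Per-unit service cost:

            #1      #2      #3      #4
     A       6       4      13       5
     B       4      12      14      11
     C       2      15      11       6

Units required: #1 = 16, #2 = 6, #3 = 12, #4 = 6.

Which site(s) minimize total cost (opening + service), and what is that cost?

Open C only; minimum total cost 409.

For any fixed open set, each tenant goes to its cheapest open site; total = fixed + service.
{C}: #1→C 2·16=32, #2→C 15·6=90, #3→C 11·12=132, #4→C 6·6=36. Service 290; fixed 119; total 409.
{A}: service 306 + fixed 229 = 535
{A, C}: #1→C 2·16=32, #2→A 4·6=24, #3→C 11·12=132, #4→A 5·6=30. Service 218; fixed 348; total 566.
{A, B, C}: #1→C 2·16=32, #2→A 4·6=24, #3→C 11·12=132, #4→A 5·6=30. Service 218; fixed 552; total 770.
(All 7 nonempty subsets were checked; C only is lowest.)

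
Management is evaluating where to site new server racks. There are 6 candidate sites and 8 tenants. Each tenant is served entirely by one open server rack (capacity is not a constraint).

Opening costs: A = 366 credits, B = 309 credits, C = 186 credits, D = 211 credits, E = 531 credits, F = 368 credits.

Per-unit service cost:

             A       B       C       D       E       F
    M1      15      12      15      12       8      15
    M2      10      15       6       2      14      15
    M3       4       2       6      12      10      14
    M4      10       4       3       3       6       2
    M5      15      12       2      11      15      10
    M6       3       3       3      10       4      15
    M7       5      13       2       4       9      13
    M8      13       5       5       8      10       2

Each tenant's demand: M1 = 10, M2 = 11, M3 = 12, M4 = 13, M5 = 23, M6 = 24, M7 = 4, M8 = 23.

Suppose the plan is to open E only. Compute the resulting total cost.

Each tenant is assigned to its cheapest site among the open ones.
{E}: M1→E 8·10=80, M2→E 14·11=154, M3→E 10·12=120, M4→E 6·13=78, M5→E 15·23=345, M6→E 4·24=96, M7→E 9·4=36, M8→E 10·23=230. Service 1139; fixed 531; total 1670.

Total cost: 1670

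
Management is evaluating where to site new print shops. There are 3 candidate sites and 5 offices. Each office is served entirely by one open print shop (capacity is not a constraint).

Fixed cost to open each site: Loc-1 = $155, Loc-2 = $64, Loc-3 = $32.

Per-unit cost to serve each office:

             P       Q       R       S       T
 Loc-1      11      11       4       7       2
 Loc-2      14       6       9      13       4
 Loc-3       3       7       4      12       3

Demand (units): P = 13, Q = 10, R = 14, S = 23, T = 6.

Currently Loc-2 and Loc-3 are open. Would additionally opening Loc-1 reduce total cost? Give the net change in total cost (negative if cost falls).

Current service cost with {Loc-2, Loc-3}: 449.
Adding Loc-1: each office re-picks its cheapest; new service cost 328, saving 121.
Extra fixed cost: 155. Net change = 155 − 121 = 34.
(Totals: 545 → 579.)

No — net change +34 (cost rises by 34).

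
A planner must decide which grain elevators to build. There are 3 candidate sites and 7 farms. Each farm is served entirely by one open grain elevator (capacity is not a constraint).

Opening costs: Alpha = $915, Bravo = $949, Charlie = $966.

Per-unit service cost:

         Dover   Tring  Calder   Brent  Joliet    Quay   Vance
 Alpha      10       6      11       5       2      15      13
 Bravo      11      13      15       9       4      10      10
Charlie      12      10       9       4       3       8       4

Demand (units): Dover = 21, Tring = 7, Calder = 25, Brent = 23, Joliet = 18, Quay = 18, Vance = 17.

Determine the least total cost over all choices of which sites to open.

Minimum total cost: 1871

For any fixed open set, each farm goes to its cheapest open site; total = fixed + service.
{Charlie}: Dover→Charlie 12·21=252, Tring→Charlie 10·7=70, Calder→Charlie 9·25=225, Brent→Charlie 4·23=92, Joliet→Charlie 3·18=54, Quay→Charlie 8·18=144, Vance→Charlie 4·17=68. Service 905; fixed 966; total 1871.
{Alpha}: Dover→Alpha 10·21=210, Tring→Alpha 6·7=42, Calder→Alpha 11·25=275, Brent→Alpha 5·23=115, Joliet→Alpha 2·18=36, Quay→Alpha 15·18=270, Vance→Alpha 13·17=221. Service 1169; fixed 915; total 2084.
{Bravo}: service 1326 + fixed 949 = 2275
{Alpha, Bravo, Charlie}: service 817 + fixed 2830 = 3647
(All 7 nonempty subsets were checked; Charlie only is lowest.)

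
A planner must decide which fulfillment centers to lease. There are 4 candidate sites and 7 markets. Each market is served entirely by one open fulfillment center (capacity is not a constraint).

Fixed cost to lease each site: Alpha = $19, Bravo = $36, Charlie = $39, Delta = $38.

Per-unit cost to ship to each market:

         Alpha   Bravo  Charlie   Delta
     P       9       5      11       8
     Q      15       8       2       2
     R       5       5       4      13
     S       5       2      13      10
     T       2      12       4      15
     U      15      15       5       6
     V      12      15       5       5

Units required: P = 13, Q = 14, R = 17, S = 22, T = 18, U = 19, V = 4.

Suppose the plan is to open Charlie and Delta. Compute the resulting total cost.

Total cost: 684

Each market is assigned to its cheapest site among the open ones.
{Charlie, Delta}: P→Delta 8·13=104, Q→Charlie 2·14=28, R→Charlie 4·17=68, S→Delta 10·22=220, T→Charlie 4·18=72, U→Charlie 5·19=95, V→Charlie 5·4=20. Service 607; fixed 77; total 684.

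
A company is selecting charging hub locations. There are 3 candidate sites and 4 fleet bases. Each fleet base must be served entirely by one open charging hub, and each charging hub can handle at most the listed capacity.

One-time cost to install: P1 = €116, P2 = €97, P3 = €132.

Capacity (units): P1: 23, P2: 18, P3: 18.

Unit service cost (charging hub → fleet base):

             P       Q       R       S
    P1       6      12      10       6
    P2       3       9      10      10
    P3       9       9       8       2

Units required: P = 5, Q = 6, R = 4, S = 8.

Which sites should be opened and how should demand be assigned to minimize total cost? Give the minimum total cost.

Open {P1}: P→P1 6·5=30, Q→P1 12·6=72, R→P1 10·4=40, S→P1 6·8=48.
Loads: P1 carries 23/23. Service 190; fixed 116; total 306.
Next best feasible plan costs 346.

Minimum total cost: 306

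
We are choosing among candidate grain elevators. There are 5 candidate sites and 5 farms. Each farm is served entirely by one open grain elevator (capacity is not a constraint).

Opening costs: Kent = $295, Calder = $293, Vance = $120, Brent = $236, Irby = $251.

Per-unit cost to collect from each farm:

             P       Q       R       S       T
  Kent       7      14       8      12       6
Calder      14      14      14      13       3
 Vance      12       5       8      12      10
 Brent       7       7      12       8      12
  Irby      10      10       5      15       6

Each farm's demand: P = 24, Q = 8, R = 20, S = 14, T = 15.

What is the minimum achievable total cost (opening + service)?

For any fixed open set, each farm goes to its cheapest open site; total = fixed + service.
{Vance}: P→Vance 12·24=288, Q→Vance 5·8=40, R→Vance 8·20=160, S→Vance 12·14=168, T→Vance 10·15=150. Service 806; fixed 120; total 926.
{Irby}: service 720 + fixed 251 = 971
{Vance, Brent}: service 630 + fixed 356 = 986
{Kent, Calder, Vance, Brent, Irby}: service 465 + fixed 1195 = 1660
No other subset beats 926.

Minimum total cost: 926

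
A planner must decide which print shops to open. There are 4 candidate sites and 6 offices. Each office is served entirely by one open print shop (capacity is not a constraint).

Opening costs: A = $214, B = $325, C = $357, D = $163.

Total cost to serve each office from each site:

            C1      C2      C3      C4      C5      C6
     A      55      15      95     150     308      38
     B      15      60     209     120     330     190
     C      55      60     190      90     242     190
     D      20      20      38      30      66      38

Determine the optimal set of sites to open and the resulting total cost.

For any fixed open set, each office goes to its cheapest open site; total = fixed + service.
{D}: C1→D 20, C2→D 20, C3→D 38, C4→D 30, C5→D 66, C6→D 38. Service 212; fixed 163; total 375.
{A, D}: C1→D 20, C2→A 15, C3→D 38, C4→D 30, C5→D 66, C6→A 38. Service 207; fixed 377; total 584.
{B, D}: C1→B 15, C2→D 20, C3→D 38, C4→D 30, C5→D 66, C6→D 38. Service 207; fixed 488; total 695.
{A, B, C, D}: service 202 + fixed 1059 = 1261
No other subset beats 375.

Open D only; minimum total cost 375.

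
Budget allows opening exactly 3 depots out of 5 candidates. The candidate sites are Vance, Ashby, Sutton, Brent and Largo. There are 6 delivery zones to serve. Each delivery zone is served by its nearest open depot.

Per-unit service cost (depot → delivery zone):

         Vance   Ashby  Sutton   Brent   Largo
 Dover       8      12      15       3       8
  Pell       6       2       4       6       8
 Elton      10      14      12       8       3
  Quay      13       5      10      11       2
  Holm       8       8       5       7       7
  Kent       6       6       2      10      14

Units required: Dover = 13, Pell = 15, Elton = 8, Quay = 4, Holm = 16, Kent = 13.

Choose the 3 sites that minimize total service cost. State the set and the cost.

Choose Sutton, Brent and Largo; total service cost 237.

With exactly 3 open, each delivery zone uses its cheapest among the chosen.
{Sutton, Brent, Largo}: Dover→Brent 3·13=39, Pell→Sutton 4·15=60, Elton→Largo 3·8=24, Quay→Largo 2·4=8, Holm→Sutton 5·16=80, Kent→Sutton 2·13=26. Service cost 237.
{Ashby, Sutton, Brent}: service cost 259
{Ashby, Sutton, Largo}: service cost 272
Among all 10 size-3 choices, {Sutton, Brent, Largo} is lowest.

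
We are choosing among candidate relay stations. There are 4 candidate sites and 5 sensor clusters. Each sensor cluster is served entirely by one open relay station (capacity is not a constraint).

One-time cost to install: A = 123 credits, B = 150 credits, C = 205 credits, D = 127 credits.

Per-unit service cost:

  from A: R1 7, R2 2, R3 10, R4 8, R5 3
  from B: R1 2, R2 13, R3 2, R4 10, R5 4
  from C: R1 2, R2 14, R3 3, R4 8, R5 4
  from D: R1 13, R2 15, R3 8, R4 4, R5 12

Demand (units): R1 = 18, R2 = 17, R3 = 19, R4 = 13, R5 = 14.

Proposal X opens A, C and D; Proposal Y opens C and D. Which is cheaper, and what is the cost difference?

Proposal X is cheaper by 95.

Proposal X: {A, C, D}: R1→C 2·18=36, R2→A 2·17=34, R3→C 3·19=57, R4→D 4·13=52, R5→A 3·14=42. Service 221; fixed 455; total 676.
Proposal Y: {C, D}: R1→C 2·18=36, R2→C 14·17=238, R3→C 3·19=57, R4→D 4·13=52, R5→C 4·14=56. Service 439; fixed 332; total 771.
Difference: |676 − 771| = 95.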